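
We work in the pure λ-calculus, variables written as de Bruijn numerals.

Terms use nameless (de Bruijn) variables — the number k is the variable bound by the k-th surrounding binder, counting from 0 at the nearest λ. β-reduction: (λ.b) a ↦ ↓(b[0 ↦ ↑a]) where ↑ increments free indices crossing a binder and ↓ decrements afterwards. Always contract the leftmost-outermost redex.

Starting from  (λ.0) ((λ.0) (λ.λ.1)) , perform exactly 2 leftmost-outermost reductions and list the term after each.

Answer: after 2 steps: λ.λ.1

Derivation:
  start: (λ.0) ((λ.0) (λ.λ.1))
  [1] (λ.0) (λ.λ.1)
  [2] λ.λ.1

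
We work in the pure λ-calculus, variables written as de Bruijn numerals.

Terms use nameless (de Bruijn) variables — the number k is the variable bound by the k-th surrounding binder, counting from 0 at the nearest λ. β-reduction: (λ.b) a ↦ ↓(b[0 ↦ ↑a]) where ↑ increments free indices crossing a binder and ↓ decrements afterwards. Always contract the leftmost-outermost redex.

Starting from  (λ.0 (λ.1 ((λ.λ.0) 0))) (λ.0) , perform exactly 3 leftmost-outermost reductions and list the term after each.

Answer: after 3 steps: λ.(λ.λ.0) 0

Reduction:
  start: (λ.0 (λ.1 ((λ.λ.0) 0))) (λ.0)
  →1  (λ.0) (λ.(λ.0) ((λ.λ.0) 0))
  →2  λ.(λ.0) ((λ.λ.0) 0)
  →3  λ.(λ.λ.0) 0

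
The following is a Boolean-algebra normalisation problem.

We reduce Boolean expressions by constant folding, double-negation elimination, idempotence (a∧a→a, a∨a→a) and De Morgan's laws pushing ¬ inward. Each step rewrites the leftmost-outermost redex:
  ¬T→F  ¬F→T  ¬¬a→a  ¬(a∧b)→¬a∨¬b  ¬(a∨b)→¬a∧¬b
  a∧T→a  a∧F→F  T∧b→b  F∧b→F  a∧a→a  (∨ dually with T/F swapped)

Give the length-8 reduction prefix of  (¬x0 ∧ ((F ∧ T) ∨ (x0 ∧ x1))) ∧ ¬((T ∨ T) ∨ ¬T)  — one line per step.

  start: (¬x0 ∧ ((F ∧ T) ∨ (x0 ∧ x1))) ∧ ¬((T ∨ T) ∨ ¬T)
  →1  (¬x0 ∧ (F ∨ (x0 ∧ x1))) ∧ ¬((T ∨ T) ∨ ¬T)
  →2  (¬x0 ∧ (x0 ∧ x1)) ∧ ¬((T ∨ T) ∨ ¬T)
  →3  (¬x0 ∧ (x0 ∧ x1)) ∧ (¬(T ∨ T) ∧ ¬¬T)
  →4  (¬x0 ∧ (x0 ∧ x1)) ∧ ((¬T ∧ ¬T) ∧ ¬¬T)
  →5  (¬x0 ∧ (x0 ∧ x1)) ∧ (¬T ∧ ¬¬T)
  →6  (¬x0 ∧ (x0 ∧ x1)) ∧ (F ∧ ¬¬T)
  →7  (¬x0 ∧ (x0 ∧ x1)) ∧ F
  →8  F

Answer: after 8 steps: F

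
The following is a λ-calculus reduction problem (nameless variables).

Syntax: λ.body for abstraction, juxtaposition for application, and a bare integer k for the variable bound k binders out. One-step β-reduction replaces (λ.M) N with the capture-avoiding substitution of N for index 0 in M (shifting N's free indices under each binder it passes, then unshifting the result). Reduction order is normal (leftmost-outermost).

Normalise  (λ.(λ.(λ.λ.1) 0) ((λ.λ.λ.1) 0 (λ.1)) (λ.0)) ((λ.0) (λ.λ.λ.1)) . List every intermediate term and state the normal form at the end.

  start: (λ.(λ.(λ.λ.1) 0) ((λ.λ.λ.1) 0 (λ.1)) (λ.0)) ((λ.0) (λ.λ.λ.1))
  step 1: (λ.(λ.λ.1) 0) ((λ.λ.λ.1) ((λ.0) (λ.λ.λ.1)) (λ.(λ.0) (λ.λ.λ.1))) (λ.0)
  step 2: (λ.λ.1) ((λ.λ.λ.1) ((λ.0) (λ.λ.λ.1)) (λ.(λ.0) (λ.λ.λ.1))) (λ.0)
  step 3: (λ.(λ.λ.λ.1) ((λ.0) (λ.λ.λ.1)) (λ.(λ.0) (λ.λ.λ.1))) (λ.0)
  step 4: (λ.λ.λ.1) ((λ.0) (λ.λ.λ.1)) (λ.(λ.0) (λ.λ.λ.1))
  step 5: (λ.λ.1) (λ.(λ.0) (λ.λ.λ.1))
  step 6: λ.λ.(λ.0) (λ.λ.λ.1)
  step 7: λ.λ.λ.λ.λ.1

Answer: normal form = λ.λ.λ.λ.λ.1  (in 7 steps)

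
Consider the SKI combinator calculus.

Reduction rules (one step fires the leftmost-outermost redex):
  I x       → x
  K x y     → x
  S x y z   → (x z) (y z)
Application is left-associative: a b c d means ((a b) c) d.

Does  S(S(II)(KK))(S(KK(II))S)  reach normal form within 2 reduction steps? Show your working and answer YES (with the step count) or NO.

  start: S(S(II)(KK))(S(KK(II))S)
  step 1: S(SI(KK))(S(KK(II))S)
  step 2: S(SI(KK))(SKS)

Answer: YES — reaches normal form S(SI(KK))(SKS) in 2 ≤ 2 steps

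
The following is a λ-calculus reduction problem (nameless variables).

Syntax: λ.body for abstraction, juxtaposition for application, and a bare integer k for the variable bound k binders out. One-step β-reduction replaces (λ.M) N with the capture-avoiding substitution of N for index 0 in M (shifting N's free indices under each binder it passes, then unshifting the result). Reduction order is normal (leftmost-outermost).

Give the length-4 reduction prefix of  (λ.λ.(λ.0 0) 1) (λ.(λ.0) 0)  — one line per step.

  start: (λ.λ.(λ.0 0) 1) (λ.(λ.0) 0)
  step 1: λ.(λ.0 0) (λ.(λ.0) 0)
  step 2: λ.(λ.(λ.0) 0) (λ.(λ.0) 0)
  step 3: λ.(λ.0) (λ.(λ.0) 0)
  step 4: λ.λ.(λ.0) 0

Answer: after 4 steps: λ.λ.(λ.0) 0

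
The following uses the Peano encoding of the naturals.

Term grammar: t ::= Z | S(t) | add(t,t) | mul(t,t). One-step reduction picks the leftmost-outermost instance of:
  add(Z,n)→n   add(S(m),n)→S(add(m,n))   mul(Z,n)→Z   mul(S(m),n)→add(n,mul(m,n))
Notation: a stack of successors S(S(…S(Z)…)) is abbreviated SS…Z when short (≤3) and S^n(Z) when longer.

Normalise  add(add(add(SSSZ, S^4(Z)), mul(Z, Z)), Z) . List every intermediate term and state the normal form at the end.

  start: add(add(add(SSSZ, S^4(Z)), mul(Z, Z)), Z)
  →1  add(add(S(add(SSZ, S^4(Z))), mul(Z, Z)), Z)
  →2  add(S(add(add(SSZ, S^4(Z)), mul(Z, Z))), Z)
  →3  S(add(add(add(SSZ, S^4(Z)), mul(Z, Z)), Z))
  →4  S(add(add(S(add(SZ, S^4(Z))), mul(Z, Z)), Z))
  →5  S(add(S(add(add(SZ, S^4(Z)), mul(Z, Z))), Z))
  →6  S(S(add(add(add(SZ, S^4(Z)), mul(Z, Z)), Z)))
  →7  S(S(add(add(S(add(Z, S^4(Z))), mul(Z, Z)), Z)))
  →8  S(S(add(S(add(add(Z, S^4(Z)), mul(Z, Z))), Z)))
  →9  S(S(S(add(add(add(Z, S^4(Z)), mul(Z, Z)), Z))))
  →10  S(S(S(add(add(S^4(Z), mul(Z, Z)), Z))))
  →11  S(S(S(add(S(add(SSSZ, mul(Z, Z))), Z))))
  →12  S(S(S(S(add(add(SSSZ, mul(Z, Z)), Z)))))
  →13  S(S(S(S(add(S(add(SSZ, mul(Z, Z))), Z)))))
  →14  S(S(S(S(S(add(add(SSZ, mul(Z, Z)), Z))))))
  →15  S(S(S(S(S(add(S(add(SZ, mul(Z, Z))), Z))))))
  →16  S(S(S(S(S(S(add(add(SZ, mul(Z, Z)), Z)))))))
  →17  S(S(S(S(S(S(add(S(add(Z, mul(Z, Z))), Z)))))))
  →18  S(S(S(S(S(S(S(add(add(Z, mul(Z, Z)), Z))))))))
  →19  S(S(S(S(S(S(S(add(mul(Z, Z), Z))))))))
  →20  S(S(S(S(S(S(S(add(Z, Z))))))))
  →21  S^7(Z)

Answer: normal form = S^7(Z)  (in 21 steps)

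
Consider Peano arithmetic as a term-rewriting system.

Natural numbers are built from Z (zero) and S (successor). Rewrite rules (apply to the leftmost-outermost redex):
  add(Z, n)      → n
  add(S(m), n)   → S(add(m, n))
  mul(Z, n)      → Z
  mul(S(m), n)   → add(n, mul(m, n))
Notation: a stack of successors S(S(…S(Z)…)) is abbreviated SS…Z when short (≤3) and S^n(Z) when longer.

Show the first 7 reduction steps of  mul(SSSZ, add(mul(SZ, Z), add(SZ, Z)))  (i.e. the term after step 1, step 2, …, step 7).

  start: mul(SSSZ, add(mul(SZ, Z), add(SZ, Z)))
  →1  add(add(mul(SZ, Z), add(SZ, Z)), mul(SSZ, add(mul(SZ, Z), add(SZ, Z))))
  →2  add(add(add(Z, mul(Z, Z)), add(SZ, Z)), mul(SSZ, add(mul(SZ, Z), add(SZ, Z))))
  →3  add(add(mul(Z, Z), add(SZ, Z)), mul(SSZ, add(mul(SZ, Z), add(SZ, Z))))
  →4  add(add(Z, add(SZ, Z)), mul(SSZ, add(mul(SZ, Z), add(SZ, Z))))
  →5  add(add(SZ, Z), mul(SSZ, add(mul(SZ, Z), add(SZ, Z))))
  →6  add(S(add(Z, Z)), mul(SSZ, add(mul(SZ, Z), add(SZ, Z))))
  →7  S(add(add(Z, Z), mul(SSZ, add(mul(SZ, Z), add(SZ, Z)))))

Answer: after 7 steps: S(add(add(Z, Z), mul(SSZ, add(mul(SZ, Z), add(SZ, Z)))))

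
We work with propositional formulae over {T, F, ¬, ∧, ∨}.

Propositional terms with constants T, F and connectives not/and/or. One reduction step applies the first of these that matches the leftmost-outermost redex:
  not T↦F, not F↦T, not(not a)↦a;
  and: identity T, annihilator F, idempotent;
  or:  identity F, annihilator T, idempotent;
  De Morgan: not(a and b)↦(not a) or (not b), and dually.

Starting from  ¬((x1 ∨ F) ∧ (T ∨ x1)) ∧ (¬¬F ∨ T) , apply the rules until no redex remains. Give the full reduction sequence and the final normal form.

Answer: normal form = ¬x1  (in 10 steps)

Reduction:
  start: ¬((x1 ∨ F) ∧ (T ∨ x1)) ∧ (¬¬F ∨ T)
  step 1: (¬(x1 ∨ F) ∨ ¬(T ∨ x1)) ∧ (¬¬F ∨ T)
  step 2: ((¬x1 ∧ ¬F) ∨ ¬(T ∨ x1)) ∧ (¬¬F ∨ T)
  step 3: ((¬x1 ∧ T) ∨ ¬(T ∨ x1)) ∧ (¬¬F ∨ T)
  step 4: (¬x1 ∨ ¬(T ∨ x1)) ∧ (¬¬F ∨ T)
  step 5: (¬x1 ∨ (¬T ∧ ¬x1)) ∧ (¬¬F ∨ T)
  step 6: (¬x1 ∨ (F ∧ ¬x1)) ∧ (¬¬F ∨ T)
  step 7: (¬x1 ∨ F) ∧ (¬¬F ∨ T)
  step 8: ¬x1 ∧ (¬¬F ∨ T)
  step 9: ¬x1 ∧ T
  step 10: ¬x1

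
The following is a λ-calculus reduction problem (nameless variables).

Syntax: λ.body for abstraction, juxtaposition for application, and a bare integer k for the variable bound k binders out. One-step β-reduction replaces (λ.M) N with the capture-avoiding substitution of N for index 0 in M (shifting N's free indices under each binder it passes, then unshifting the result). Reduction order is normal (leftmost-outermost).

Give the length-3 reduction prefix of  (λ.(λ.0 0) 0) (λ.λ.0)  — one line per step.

Answer: after 3 steps: λ.0

Reduction:
  start: (λ.(λ.0 0) 0) (λ.λ.0)
  →1  (λ.0 0) (λ.λ.0)
  →2  (λ.λ.0) (λ.λ.0)
  →3  λ.0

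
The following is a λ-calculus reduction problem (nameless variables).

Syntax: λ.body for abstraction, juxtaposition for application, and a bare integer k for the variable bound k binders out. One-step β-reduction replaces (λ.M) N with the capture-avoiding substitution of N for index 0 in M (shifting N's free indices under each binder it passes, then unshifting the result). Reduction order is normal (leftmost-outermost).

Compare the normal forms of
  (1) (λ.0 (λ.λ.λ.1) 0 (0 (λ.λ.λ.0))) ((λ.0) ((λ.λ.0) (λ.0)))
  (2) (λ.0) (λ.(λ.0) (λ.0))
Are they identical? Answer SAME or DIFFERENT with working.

Answer: DIFFERENT — A ⇓ λ.λ.λ.λ.0, B ⇓ λ.λ.0

Reduction:
Term A:
  start: (λ.0 (λ.λ.λ.1) 0 (0 (λ.λ.λ.0))) ((λ.0) ((λ.λ.0) (λ.0)))
  step 1: (λ.0) ((λ.λ.0) (λ.0)) (λ.λ.λ.1) ((λ.0) ((λ.λ.0) (λ.0))) ((λ.0) ((λ.λ.0) (λ.0)) (λ.λ.λ.0))
  step 2: (λ.λ.0) (λ.0) (λ.λ.λ.1) ((λ.0) ((λ.λ.0) (λ.0))) ((λ.0) ((λ.λ.0) (λ.0)) (λ.λ.λ.0))
  step 3: (λ.0) (λ.λ.λ.1) ((λ.0) ((λ.λ.0) (λ.0))) ((λ.0) ((λ.λ.0) (λ.0)) (λ.λ.λ.0))
  step 4: (λ.λ.λ.1) ((λ.0) ((λ.λ.0) (λ.0))) ((λ.0) ((λ.λ.0) (λ.0)) (λ.λ.λ.0))
  step 5: (λ.λ.1) ((λ.0) ((λ.λ.0) (λ.0)) (λ.λ.λ.0))
  step 6: λ.(λ.0) ((λ.λ.0) (λ.0)) (λ.λ.λ.0)
  step 7: λ.(λ.λ.0) (λ.0) (λ.λ.λ.0)
  step 8: λ.(λ.0) (λ.λ.λ.0)
  step 9: λ.λ.λ.λ.0

Term B:
  start: (λ.0) (λ.(λ.0) (λ.0))
  step 1: λ.(λ.0) (λ.0)
  step 2: λ.λ.0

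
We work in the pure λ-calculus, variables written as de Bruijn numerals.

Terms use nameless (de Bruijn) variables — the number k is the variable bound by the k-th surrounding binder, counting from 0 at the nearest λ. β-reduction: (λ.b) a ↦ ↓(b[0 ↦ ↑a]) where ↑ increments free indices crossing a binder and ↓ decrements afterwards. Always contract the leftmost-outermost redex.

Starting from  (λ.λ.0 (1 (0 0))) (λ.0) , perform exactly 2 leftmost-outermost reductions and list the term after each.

Answer: after 2 steps: λ.0 (0 0)

Reduction:
  start: (λ.λ.0 (1 (0 0))) (λ.0)
  →1  λ.0 ((λ.0) (0 0))
  →2  λ.0 (0 0)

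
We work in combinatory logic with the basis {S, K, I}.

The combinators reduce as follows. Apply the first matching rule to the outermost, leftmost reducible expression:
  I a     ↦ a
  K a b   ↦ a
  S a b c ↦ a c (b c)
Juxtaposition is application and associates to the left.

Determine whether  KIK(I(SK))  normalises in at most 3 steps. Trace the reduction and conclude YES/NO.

Answer: YES — reaches normal form SK in 3 ≤ 3 steps

Reduction:
  start: KIK(I(SK))
  →1  I(I(SK))
  →2  I(SK)
  →3  SK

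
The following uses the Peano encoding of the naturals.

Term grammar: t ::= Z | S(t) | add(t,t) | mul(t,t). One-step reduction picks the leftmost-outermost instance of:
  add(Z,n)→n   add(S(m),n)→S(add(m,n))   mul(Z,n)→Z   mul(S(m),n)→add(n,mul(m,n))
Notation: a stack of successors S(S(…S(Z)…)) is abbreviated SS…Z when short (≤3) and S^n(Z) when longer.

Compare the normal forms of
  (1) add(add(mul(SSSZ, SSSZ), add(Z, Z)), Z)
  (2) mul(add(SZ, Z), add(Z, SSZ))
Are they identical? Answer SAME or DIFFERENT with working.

Answer: DIFFERENT — A ⇓ S^9(Z), B ⇓ SSZ

Reduction:
Term A:
  start: add(add(mul(SSSZ, SSSZ), add(Z, Z)), Z)
  step 1: add(add(add(SSSZ, mul(SSZ, SSSZ)), add(Z, Z)), Z)
  step 2: add(add(S(add(SSZ, mul(SSZ, SSSZ))), add(Z, Z)), Z)
  step 3: add(S(add(add(SSZ, mul(SSZ, SSSZ)), add(Z, Z))), Z)
  step 4: S(add(add(add(SSZ, mul(SSZ, SSSZ)), add(Z, Z)), Z))
  step 5: S(add(add(S(add(SZ, mul(SSZ, SSSZ))), add(Z, Z)), Z))
  step 6: S(add(S(add(add(SZ, mul(SSZ, SSSZ)), add(Z, Z))), Z))
  step 7: S(S(add(add(add(SZ, mul(SSZ, SSSZ)), add(Z, Z)), Z)))
  step 8: S(S(add(add(S(add(Z, mul(SSZ, SSSZ))), add(Z, Z)), Z)))
  step 9: S(S(add(S(add(add(Z, mul(SSZ, SSSZ)), add(Z, Z))), Z)))
  step 10: S(S(S(add(add(add(Z, mul(SSZ, SSSZ)), add(Z, Z)), Z))))
  step 11: S(S(S(add(add(mul(SSZ, SSSZ), add(Z, Z)), Z))))
  step 12: S(S(S(add(add(add(SSSZ, mul(SZ, SSSZ)), add(Z, Z)), Z))))
  step 13: S(S(S(add(add(S(add(SSZ, mul(SZ, SSSZ))), add(Z, Z)), Z))))
  step 14: S(S(S(add(S(add(add(SSZ, mul(SZ, SSSZ)), add(Z, Z))), Z))))
  step 15: S(S(S(S(add(add(add(SSZ, mul(SZ, SSSZ)), add(Z, Z)), Z)))))
  step 16: S(S(S(S(add(add(S(add(SZ, mul(SZ, SSSZ))), add(Z, Z)), Z)))))
  step 17: S(S(S(S(add(S(add(add(SZ, mul(SZ, SSSZ)), add(Z, Z))), Z)))))
  step 18: S(S(S(S(S(add(add(add(SZ, mul(SZ, SSSZ)), add(Z, Z)), Z))))))
  step 19: S(S(S(S(S(add(add(S(add(Z, mul(SZ, SSSZ))), add(Z, Z)), Z))))))
  step 20: S(S(S(S(S(add(S(add(add(Z, mul(SZ, SSSZ)), add(Z, Z))), Z))))))
  step 21: S(S(S(S(S(S(add(add(add(Z, mul(SZ, SSSZ)), add(Z, Z)), Z)))))))
  step 22: S(S(S(S(S(S(add(add(mul(SZ, SSSZ), add(Z, Z)), Z)))))))
  step 23: S(S(S(S(S(S(add(add(add(SSSZ, mul(Z, SSSZ)), add(Z, Z)), Z)))))))
  step 24: S(S(S(S(S(S(add(add(S(add(SSZ, mul(Z, SSSZ))), add(Z, Z)), Z)))))))
  step 25: S(S(S(S(S(S(add(S(add(add(SSZ, mul(Z, SSSZ)), add(Z, Z))), Z)))))))
  step 26: S(S(S(S(S(S(S(add(add(add(SSZ, mul(Z, SSSZ)), add(Z, Z)), Z))))))))
  step 27: S(S(S(S(S(S(S(add(add(S(add(SZ, mul(Z, SSSZ))), add(Z, Z)), Z))))))))
  step 28: S(S(S(S(S(S(S(add(S(add(add(SZ, mul(Z, SSSZ)), add(Z, Z))), Z))))))))
  step 29: S(S(S(S(S(S(S(S(add(add(add(SZ, mul(Z, SSSZ)), add(Z, Z)), Z)))))))))
  step 30: S(S(S(S(S(S(S(S(add(add(S(add(Z, mul(Z, SSSZ))), add(Z, Z)), Z)))))))))
  step 31: S(S(S(S(S(S(S(S(add(S(add(add(Z, mul(Z, SSSZ)), add(Z, Z))), Z)))))))))
  step 32: S(S(S(S(S(S(S(S(S(add(add(add(Z, mul(Z, SSSZ)), add(Z, Z)), Z))))))))))
  step 33: S(S(S(S(S(S(S(S(S(add(add(mul(Z, SSSZ), add(Z, Z)), Z))))))))))
  step 34: S(S(S(S(S(S(S(S(S(add(add(Z, add(Z, Z)), Z))))))))))
  step 35: S(S(S(S(S(S(S(S(S(add(add(Z, Z), Z))))))))))
  step 36: S(S(S(S(S(S(S(S(S(add(Z, Z))))))))))
  step 37: S^9(Z)

Term B:
  start: mul(add(SZ, Z), add(Z, SSZ))
  step 1: mul(S(add(Z, Z)), add(Z, SSZ))
  step 2: add(add(Z, SSZ), mul(add(Z, Z), add(Z, SSZ)))
  step 3: add(SSZ, mul(add(Z, Z), add(Z, SSZ)))
  step 4: S(add(SZ, mul(add(Z, Z), add(Z, SSZ))))
  step 5: S(S(add(Z, mul(add(Z, Z), add(Z, SSZ)))))
  step 6: S(S(mul(add(Z, Z), add(Z, SSZ))))
  step 7: S(S(mul(Z, add(Z, SSZ))))
  step 8: SSZ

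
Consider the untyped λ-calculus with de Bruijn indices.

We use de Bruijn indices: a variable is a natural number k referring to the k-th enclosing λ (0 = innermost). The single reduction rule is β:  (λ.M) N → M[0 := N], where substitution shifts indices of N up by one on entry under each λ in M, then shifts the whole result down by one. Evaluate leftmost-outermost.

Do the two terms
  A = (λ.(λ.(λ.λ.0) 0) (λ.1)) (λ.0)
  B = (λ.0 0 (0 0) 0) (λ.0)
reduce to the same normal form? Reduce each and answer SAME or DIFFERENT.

Answer: SAME — A ⇓ λ.0, B ⇓ λ.0

Reduction:
Term A:
  start: (λ.(λ.(λ.λ.0) 0) (λ.1)) (λ.0)
  [1] (λ.(λ.λ.0) 0) (λ.λ.0)
  [2] (λ.λ.0) (λ.λ.0)
  [3] λ.0

Term B:
  start: (λ.0 0 (0 0) 0) (λ.0)
  [1] (λ.0) (λ.0) ((λ.0) (λ.0)) (λ.0)
  [2] (λ.0) ((λ.0) (λ.0)) (λ.0)
  [3] (λ.0) (λ.0) (λ.0)
  [4] (λ.0) (λ.0)
  [5] λ.0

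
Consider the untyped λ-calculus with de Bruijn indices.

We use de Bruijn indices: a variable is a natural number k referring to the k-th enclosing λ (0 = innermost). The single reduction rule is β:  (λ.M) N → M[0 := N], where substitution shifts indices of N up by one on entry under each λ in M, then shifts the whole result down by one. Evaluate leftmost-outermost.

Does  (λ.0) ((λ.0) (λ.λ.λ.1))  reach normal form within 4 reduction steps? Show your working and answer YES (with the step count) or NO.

Answer: YES — reaches normal form λ.λ.λ.1 in 2 ≤ 4 steps

Reduction:
  start: (λ.0) ((λ.0) (λ.λ.λ.1))
  [1] (λ.0) (λ.λ.λ.1)
  [2] λ.λ.λ.1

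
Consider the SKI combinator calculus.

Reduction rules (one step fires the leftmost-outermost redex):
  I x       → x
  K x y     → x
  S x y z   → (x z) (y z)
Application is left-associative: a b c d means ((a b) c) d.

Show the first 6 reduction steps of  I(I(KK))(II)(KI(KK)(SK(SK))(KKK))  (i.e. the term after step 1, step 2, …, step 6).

  start: I(I(KK))(II)(KI(KK)(SK(SK))(KKK))
  step 1: I(KK)(II)(KI(KK)(SK(SK))(KKK))
  step 2: KK(II)(KI(KK)(SK(SK))(KKK))
  step 3: K(KI(KK)(SK(SK))(KKK))
  step 4: K(I(SK(SK))(KKK))
  step 5: K(SK(SK)(KKK))
  step 6: K(K(KKK)(SK(KKK)))

Answer: after 6 steps: K(K(KKK)(SK(KKK)))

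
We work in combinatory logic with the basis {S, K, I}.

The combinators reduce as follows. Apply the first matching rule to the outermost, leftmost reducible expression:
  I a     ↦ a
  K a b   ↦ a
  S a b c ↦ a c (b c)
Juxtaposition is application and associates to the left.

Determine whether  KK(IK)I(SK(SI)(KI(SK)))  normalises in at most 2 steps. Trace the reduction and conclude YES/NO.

Answer: YES — reaches normal form I in 2 ≤ 2 steps

Working:
  start: KK(IK)I(SK(SI)(KI(SK)))
  [1] KI(SK(SI)(KI(SK)))
  [2] I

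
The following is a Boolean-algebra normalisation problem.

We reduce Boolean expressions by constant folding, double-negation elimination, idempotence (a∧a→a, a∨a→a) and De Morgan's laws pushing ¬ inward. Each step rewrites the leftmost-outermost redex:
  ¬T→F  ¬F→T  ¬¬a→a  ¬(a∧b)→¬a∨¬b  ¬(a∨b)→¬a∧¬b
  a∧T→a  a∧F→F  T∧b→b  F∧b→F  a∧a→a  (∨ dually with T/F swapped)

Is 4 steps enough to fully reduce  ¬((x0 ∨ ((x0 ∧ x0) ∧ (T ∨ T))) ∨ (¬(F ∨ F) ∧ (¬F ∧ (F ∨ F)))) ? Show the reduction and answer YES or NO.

  start: ¬((x0 ∨ ((x0 ∧ x0) ∧ (T ∨ T))) ∨ (¬(F ∨ F) ∧ (¬F ∧ (F ∨ F))))
  [1] ¬(x0 ∨ ((x0 ∧ x0) ∧ (T ∨ T))) ∧ ¬(¬(F ∨ F) ∧ (¬F ∧ (F ∨ F)))
  [2] (¬x0 ∧ ¬((x0 ∧ x0) ∧ (T ∨ T))) ∧ ¬(¬(F ∨ F) ∧ (¬F ∧ (F ∨ F)))
  [3] (¬x0 ∧ (¬(x0 ∧ x0) ∨ ¬(T ∨ T))) ∧ ¬(¬(F ∨ F) ∧ (¬F ∧ (F ∨ F)))
  [4] (¬x0 ∧ ((¬x0 ∨ ¬x0) ∨ ¬(T ∨ T))) ∧ ¬(¬(F ∨ F) ∧ (¬F ∧ (F ∨ F)))

Answer: NO — after 4 steps the term is (¬x0 ∧ ((¬x0 ∨ ¬x0) ∨ ¬(T ∨ T))) ∧ ¬(¬(F ∨ F) ∧ (¬F ∧ (F ∨ F))), not yet normal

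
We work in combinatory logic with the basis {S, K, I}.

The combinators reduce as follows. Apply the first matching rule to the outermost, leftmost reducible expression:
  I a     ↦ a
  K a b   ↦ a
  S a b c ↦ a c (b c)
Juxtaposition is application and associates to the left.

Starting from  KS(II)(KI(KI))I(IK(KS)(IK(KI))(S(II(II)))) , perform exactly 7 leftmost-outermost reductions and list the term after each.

  start: KS(II)(KI(KI))I(IK(KS)(IK(KI))(S(II(II))))
  step 1: S(KI(KI))I(IK(KS)(IK(KI))(S(II(II))))
  step 2: KI(KI)(IK(KS)(IK(KI))(S(II(II))))(I(IK(KS)(IK(KI))(S(II(II)))))
  step 3: I(IK(KS)(IK(KI))(S(II(II))))(I(IK(KS)(IK(KI))(S(II(II)))))
  step 4: IK(KS)(IK(KI))(S(II(II)))(I(IK(KS)(IK(KI))(S(II(II)))))
  step 5: K(KS)(IK(KI))(S(II(II)))(I(IK(KS)(IK(KI))(S(II(II)))))
  step 6: KS(S(II(II)))(I(IK(KS)(IK(KI))(S(II(II)))))
  step 7: S(I(IK(KS)(IK(KI))(S(II(II)))))

Answer: after 7 steps: S(I(IK(KS)(IK(KI))(S(II(II)))))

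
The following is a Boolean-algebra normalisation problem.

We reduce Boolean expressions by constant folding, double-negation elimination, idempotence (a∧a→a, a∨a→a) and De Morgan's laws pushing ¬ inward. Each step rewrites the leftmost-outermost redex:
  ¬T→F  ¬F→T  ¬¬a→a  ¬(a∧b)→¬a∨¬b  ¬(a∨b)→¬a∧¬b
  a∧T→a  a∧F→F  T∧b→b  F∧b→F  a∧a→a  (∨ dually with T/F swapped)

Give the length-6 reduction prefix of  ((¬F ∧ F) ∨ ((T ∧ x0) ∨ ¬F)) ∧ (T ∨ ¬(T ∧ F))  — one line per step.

  start: ((¬F ∧ F) ∨ ((T ∧ x0) ∨ ¬F)) ∧ (T ∨ ¬(T ∧ F))
  step 1: (F ∨ ((T ∧ x0) ∨ ¬F)) ∧ (T ∨ ¬(T ∧ F))
  step 2: ((T ∧ x0) ∨ ¬F) ∧ (T ∨ ¬(T ∧ F))
  step 3: (x0 ∨ ¬F) ∧ (T ∨ ¬(T ∧ F))
  step 4: (x0 ∨ T) ∧ (T ∨ ¬(T ∧ F))
  step 5: T ∧ (T ∨ ¬(T ∧ F))
  step 6: T ∨ ¬(T ∧ F)

Answer: after 6 steps: T ∨ ¬(T ∧ F)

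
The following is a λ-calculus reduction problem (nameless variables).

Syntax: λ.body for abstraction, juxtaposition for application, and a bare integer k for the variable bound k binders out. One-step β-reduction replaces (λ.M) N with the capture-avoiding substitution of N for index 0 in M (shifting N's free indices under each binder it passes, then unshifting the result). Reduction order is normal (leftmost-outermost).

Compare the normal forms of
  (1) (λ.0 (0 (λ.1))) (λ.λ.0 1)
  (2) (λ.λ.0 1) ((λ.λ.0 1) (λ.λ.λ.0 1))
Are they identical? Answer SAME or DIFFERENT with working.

Term A:
  start: (λ.0 (0 (λ.1))) (λ.λ.0 1)
  step 1: (λ.λ.0 1) ((λ.λ.0 1) (λ.λ.λ.0 1))
  step 2: λ.0 ((λ.λ.0 1) (λ.λ.λ.0 1))
  step 3: λ.0 (λ.0 (λ.λ.λ.0 1))

Term B:
  start: (λ.λ.0 1) ((λ.λ.0 1) (λ.λ.λ.0 1))
  step 1: λ.0 ((λ.λ.0 1) (λ.λ.λ.0 1))
  step 2: λ.0 (λ.0 (λ.λ.λ.0 1))

Answer: SAME — A ⇓ λ.0 (λ.0 (λ.λ.λ.0 1)), B ⇓ λ.0 (λ.0 (λ.λ.λ.0 1))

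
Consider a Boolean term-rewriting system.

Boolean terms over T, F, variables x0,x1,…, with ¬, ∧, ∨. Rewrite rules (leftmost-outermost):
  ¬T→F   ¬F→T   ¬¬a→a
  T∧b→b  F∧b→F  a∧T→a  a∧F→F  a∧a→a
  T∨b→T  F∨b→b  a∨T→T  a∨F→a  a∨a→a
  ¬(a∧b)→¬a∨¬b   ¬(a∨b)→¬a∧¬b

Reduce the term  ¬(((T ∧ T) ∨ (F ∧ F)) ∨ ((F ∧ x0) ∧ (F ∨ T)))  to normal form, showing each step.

  start: ¬(((T ∧ T) ∨ (F ∧ F)) ∨ ((F ∧ x0) ∧ (F ∨ T)))
  →1  ¬((T ∧ T) ∨ (F ∧ F)) ∧ ¬((F ∧ x0) ∧ (F ∨ T))
  →2  (¬(T ∧ T) ∧ ¬(F ∧ F)) ∧ ¬((F ∧ x0) ∧ (F ∨ T))
  →3  ((¬T ∨ ¬T) ∧ ¬(F ∧ F)) ∧ ¬((F ∧ x0) ∧ (F ∨ T))
  →4  (¬T ∧ ¬(F ∧ F)) ∧ ¬((F ∧ x0) ∧ (F ∨ T))
  →5  (F ∧ ¬(F ∧ F)) ∧ ¬((F ∧ x0) ∧ (F ∨ T))
  →6  F ∧ ¬((F ∧ x0) ∧ (F ∨ T))
  →7  F

Answer: normal form = F  (in 7 steps)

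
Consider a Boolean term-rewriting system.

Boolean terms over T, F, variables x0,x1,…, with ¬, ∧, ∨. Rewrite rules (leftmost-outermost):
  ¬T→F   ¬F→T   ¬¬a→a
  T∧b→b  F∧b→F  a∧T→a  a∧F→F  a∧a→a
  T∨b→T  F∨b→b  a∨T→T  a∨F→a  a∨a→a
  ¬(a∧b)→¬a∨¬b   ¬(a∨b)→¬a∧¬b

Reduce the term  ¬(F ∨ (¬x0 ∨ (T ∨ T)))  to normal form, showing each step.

Answer: normal form = F  (in 9 steps)

Reduction:
  start: ¬(F ∨ (¬x0 ∨ (T ∨ T)))
  step 1: ¬F ∧ ¬(¬x0 ∨ (T ∨ T))
  step 2: T ∧ ¬(¬x0 ∨ (T ∨ T))
  step 3: ¬(¬x0 ∨ (T ∨ T))
  step 4: ¬¬x0 ∧ ¬(T ∨ T)
  step 5: x0 ∧ ¬(T ∨ T)
  step 6: x0 ∧ (¬T ∧ ¬T)
  step 7: x0 ∧ ¬T
  step 8: x0 ∧ F
  step 9: F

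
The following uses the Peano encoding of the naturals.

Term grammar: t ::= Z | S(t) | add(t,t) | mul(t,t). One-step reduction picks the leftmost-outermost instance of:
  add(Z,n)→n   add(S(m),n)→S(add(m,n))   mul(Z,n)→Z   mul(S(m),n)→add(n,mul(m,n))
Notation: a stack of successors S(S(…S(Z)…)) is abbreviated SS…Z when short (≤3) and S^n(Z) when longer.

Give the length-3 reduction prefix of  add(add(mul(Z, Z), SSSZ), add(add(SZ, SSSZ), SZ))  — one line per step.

  start: add(add(mul(Z, Z), SSSZ), add(add(SZ, SSSZ), SZ))
  step 1: add(add(Z, SSSZ), add(add(SZ, SSSZ), SZ))
  step 2: add(SSSZ, add(add(SZ, SSSZ), SZ))
  step 3: S(add(SSZ, add(add(SZ, SSSZ), SZ)))

Answer: after 3 steps: S(add(SSZ, add(add(SZ, SSSZ), SZ)))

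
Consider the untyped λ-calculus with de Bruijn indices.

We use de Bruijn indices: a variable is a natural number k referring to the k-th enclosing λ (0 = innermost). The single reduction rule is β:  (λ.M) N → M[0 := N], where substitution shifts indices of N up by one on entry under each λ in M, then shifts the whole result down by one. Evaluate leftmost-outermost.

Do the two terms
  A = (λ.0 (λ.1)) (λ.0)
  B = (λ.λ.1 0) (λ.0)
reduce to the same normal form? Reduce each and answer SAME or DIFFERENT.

Term A:
  start: (λ.0 (λ.1)) (λ.0)
  step 1: (λ.0) (λ.λ.0)
  step 2: λ.λ.0

Term B:
  start: (λ.λ.1 0) (λ.0)
  step 1: λ.(λ.0) 0
  step 2: λ.0

Answer: DIFFERENT — A ⇓ λ.λ.0, B ⇓ λ.0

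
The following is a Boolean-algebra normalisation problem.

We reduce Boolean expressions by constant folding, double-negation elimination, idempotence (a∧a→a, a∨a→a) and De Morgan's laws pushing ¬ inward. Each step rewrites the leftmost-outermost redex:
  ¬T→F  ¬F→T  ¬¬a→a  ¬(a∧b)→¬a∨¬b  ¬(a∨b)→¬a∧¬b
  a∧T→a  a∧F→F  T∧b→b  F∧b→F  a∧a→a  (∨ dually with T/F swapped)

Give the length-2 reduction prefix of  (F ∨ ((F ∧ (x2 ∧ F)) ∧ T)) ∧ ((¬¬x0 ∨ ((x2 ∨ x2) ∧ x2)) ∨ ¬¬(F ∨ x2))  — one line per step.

  start: (F ∨ ((F ∧ (x2 ∧ F)) ∧ T)) ∧ ((¬¬x0 ∨ ((x2 ∨ x2) ∧ x2)) ∨ ¬¬(F ∨ x2))
  [1] ((F ∧ (x2 ∧ F)) ∧ T) ∧ ((¬¬x0 ∨ ((x2 ∨ x2) ∧ x2)) ∨ ¬¬(F ∨ x2))
  [2] (F ∧ (x2 ∧ F)) ∧ ((¬¬x0 ∨ ((x2 ∨ x2) ∧ x2)) ∨ ¬¬(F ∨ x2))

Answer: after 2 steps: (F ∧ (x2 ∧ F)) ∧ ((¬¬x0 ∨ ((x2 ∨ x2) ∧ x2)) ∨ ¬¬(F ∨ x2))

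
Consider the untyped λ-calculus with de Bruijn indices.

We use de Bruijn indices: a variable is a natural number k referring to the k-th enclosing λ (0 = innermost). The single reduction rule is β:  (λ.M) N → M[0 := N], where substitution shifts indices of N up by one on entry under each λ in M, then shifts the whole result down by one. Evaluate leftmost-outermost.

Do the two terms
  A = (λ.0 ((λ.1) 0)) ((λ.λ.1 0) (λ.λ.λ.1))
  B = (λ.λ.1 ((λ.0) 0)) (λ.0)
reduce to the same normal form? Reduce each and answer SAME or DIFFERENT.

Term A:
  start: (λ.0 ((λ.1) 0)) ((λ.λ.1 0) (λ.λ.λ.1))
  step 1: (λ.λ.1 0) (λ.λ.λ.1) ((λ.(λ.λ.1 0) (λ.λ.λ.1)) ((λ.λ.1 0) (λ.λ.λ.1)))
  step 2: (λ.(λ.λ.λ.1) 0) ((λ.(λ.λ.1 0) (λ.λ.λ.1)) ((λ.λ.1 0) (λ.λ.λ.1)))
  step 3: (λ.λ.λ.1) ((λ.(λ.λ.1 0) (λ.λ.λ.1)) ((λ.λ.1 0) (λ.λ.λ.1)))
  step 4: λ.λ.1

Term B:
  start: (λ.λ.1 ((λ.0) 0)) (λ.0)
  step 1: λ.(λ.0) ((λ.0) 0)
  step 2: λ.(λ.0) 0
  step 3: λ.0

Answer: DIFFERENT — A ⇓ λ.λ.1, B ⇓ λ.0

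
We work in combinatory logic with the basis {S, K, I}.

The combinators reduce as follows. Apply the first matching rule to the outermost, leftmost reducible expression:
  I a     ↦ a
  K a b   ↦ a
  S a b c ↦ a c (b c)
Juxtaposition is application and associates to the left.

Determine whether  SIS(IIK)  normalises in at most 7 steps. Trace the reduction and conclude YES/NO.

Answer: YES — reaches normal form K(SK) in 6 ≤ 7 steps

Reduction:
  start: SIS(IIK)
  [1] I(IIK)(S(IIK))
  [2] IIK(S(IIK))
  [3] IK(S(IIK))
  [4] K(S(IIK))
  [5] K(S(IK))
  [6] K(SK)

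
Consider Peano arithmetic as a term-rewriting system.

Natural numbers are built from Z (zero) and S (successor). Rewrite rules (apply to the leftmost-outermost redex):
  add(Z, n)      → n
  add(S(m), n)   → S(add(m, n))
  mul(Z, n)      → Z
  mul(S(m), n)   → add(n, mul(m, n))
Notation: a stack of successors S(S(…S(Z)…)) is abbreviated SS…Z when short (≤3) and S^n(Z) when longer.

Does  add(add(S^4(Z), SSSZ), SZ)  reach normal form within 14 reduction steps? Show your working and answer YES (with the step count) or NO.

Answer: YES — reaches normal form S^8(Z) in 13 ≤ 14 steps

Derivation:
  start: add(add(S^4(Z), SSSZ), SZ)
  →1  add(S(add(SSSZ, SSSZ)), SZ)
  →2  S(add(add(SSSZ, SSSZ), SZ))
  →3  S(add(S(add(SSZ, SSSZ)), SZ))
  →4  S(S(add(add(SSZ, SSSZ), SZ)))
  →5  S(S(add(S(add(SZ, SSSZ)), SZ)))
  →6  S(S(S(add(add(SZ, SSSZ), SZ))))
  →7  S(S(S(add(S(add(Z, SSSZ)), SZ))))
  →8  S(S(S(S(add(add(Z, SSSZ), SZ)))))
  →9  S(S(S(S(add(SSSZ, SZ)))))
  →10  S(S(S(S(S(add(SSZ, SZ))))))
  →11  S(S(S(S(S(S(add(SZ, SZ)))))))
  →12  S(S(S(S(S(S(S(add(Z, SZ))))))))
  →13  S^8(Z)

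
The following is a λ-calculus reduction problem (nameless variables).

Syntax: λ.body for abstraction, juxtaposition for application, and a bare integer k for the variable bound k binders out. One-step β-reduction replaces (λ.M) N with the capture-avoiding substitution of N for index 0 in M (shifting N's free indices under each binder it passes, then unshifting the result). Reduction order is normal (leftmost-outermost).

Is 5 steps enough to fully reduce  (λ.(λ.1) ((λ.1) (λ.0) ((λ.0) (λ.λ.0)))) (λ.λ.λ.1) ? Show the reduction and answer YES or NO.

Answer: YES — reaches normal form λ.λ.λ.1 in 2 ≤ 5 steps

Working:
  start: (λ.(λ.1) ((λ.1) (λ.0) ((λ.0) (λ.λ.0)))) (λ.λ.λ.1)
  step 1: (λ.λ.λ.λ.1) ((λ.λ.λ.λ.1) (λ.0) ((λ.0) (λ.λ.0)))
  step 2: λ.λ.λ.1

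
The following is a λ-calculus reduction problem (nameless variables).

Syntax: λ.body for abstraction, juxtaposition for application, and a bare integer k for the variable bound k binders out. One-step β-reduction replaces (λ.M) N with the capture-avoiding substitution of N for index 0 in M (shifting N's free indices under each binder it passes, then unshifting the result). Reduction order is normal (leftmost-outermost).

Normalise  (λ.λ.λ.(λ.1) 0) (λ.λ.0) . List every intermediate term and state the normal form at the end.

Answer: normal form = λ.λ.0  (in 2 steps)

Working:
  start: (λ.λ.λ.(λ.1) 0) (λ.λ.0)
  [1] λ.λ.(λ.1) 0
  [2] λ.λ.0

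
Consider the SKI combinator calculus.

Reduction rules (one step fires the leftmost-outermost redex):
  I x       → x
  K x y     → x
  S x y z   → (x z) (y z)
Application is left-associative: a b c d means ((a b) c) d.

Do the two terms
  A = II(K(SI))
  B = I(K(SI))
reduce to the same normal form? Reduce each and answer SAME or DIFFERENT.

Answer: SAME — A ⇓ K(SI), B ⇓ K(SI)

Derivation:
Term A:
  start: II(K(SI))
  [1] I(K(SI))
  [2] K(SI)

Term B:
  start: I(K(SI))
  [1] K(SI)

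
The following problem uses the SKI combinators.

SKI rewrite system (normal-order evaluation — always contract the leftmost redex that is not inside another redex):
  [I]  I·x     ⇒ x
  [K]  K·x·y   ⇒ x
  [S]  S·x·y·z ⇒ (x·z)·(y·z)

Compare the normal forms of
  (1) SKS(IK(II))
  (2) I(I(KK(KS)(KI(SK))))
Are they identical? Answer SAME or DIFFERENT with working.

Answer: SAME — A ⇓ KI, B ⇓ KI

Working:
Term A:
  start: SKS(IK(II))
  step 1: K(IK(II))(S(IK(II)))
  step 2: IK(II)
  step 3: K(II)
  step 4: KI

Term B:
  start: I(I(KK(KS)(KI(SK))))
  step 1: I(KK(KS)(KI(SK)))
  step 2: KK(KS)(KI(SK))
  step 3: K(KI(SK))
  step 4: KI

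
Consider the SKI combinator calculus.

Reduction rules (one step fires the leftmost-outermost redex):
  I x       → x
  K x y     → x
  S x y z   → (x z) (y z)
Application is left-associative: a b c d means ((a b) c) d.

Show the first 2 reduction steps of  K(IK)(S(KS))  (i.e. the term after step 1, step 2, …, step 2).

  start: K(IK)(S(KS))
  step 1: IK
  step 2: K

Answer: after 2 steps: K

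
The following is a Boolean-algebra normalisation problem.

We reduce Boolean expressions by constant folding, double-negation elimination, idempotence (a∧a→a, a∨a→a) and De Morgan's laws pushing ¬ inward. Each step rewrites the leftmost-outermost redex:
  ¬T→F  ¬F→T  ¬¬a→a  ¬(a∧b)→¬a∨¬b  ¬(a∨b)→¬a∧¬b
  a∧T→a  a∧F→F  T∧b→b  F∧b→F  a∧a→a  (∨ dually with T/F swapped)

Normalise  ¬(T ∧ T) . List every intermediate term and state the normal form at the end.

Answer: normal form = F  (in 3 steps)

Derivation:
  start: ¬(T ∧ T)
  step 1: ¬T ∨ ¬T
  step 2: ¬T
  step 3: F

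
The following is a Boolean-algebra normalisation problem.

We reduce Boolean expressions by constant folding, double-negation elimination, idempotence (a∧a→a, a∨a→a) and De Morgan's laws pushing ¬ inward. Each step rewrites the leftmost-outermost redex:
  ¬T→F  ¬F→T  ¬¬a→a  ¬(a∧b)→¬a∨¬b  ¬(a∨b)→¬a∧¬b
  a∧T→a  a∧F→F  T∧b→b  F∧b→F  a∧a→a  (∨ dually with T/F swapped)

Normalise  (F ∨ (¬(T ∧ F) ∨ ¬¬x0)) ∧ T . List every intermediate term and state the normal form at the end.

Answer: normal form = T  (in 7 steps)

Derivation:
  start: (F ∨ (¬(T ∧ F) ∨ ¬¬x0)) ∧ T
  step 1: F ∨ (¬(T ∧ F) ∨ ¬¬x0)
  step 2: ¬(T ∧ F) ∨ ¬¬x0
  step 3: (¬T ∨ ¬F) ∨ ¬¬x0
  step 4: (F ∨ ¬F) ∨ ¬¬x0
  step 5: ¬F ∨ ¬¬x0
  step 6: T ∨ ¬¬x0
  step 7: T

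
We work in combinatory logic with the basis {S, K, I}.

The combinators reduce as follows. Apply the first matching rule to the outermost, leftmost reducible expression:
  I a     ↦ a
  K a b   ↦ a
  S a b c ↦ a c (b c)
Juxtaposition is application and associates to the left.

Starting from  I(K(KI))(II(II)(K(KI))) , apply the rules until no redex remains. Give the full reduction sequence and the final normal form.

  start: I(K(KI))(II(II)(K(KI)))
  [1] K(KI)(II(II)(K(KI)))
  [2] KI

Answer: normal form = KI  (in 2 steps)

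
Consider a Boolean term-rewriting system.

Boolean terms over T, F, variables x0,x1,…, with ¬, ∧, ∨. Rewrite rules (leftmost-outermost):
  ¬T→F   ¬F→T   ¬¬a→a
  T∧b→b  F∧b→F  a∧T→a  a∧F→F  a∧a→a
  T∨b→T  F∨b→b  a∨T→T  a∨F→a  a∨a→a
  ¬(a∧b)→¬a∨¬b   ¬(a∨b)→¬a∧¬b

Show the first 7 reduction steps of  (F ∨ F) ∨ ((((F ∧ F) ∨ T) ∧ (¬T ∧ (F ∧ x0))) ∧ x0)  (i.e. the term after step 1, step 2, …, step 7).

  start: (F ∨ F) ∨ ((((F ∧ F) ∨ T) ∧ (¬T ∧ (F ∧ x0))) ∧ x0)
  →1  F ∨ ((((F ∧ F) ∨ T) ∧ (¬T ∧ (F ∧ x0))) ∧ x0)
  →2  (((F ∧ F) ∨ T) ∧ (¬T ∧ (F ∧ x0))) ∧ x0
  →3  (T ∧ (¬T ∧ (F ∧ x0))) ∧ x0
  →4  (¬T ∧ (F ∧ x0)) ∧ x0
  →5  (F ∧ (F ∧ x0)) ∧ x0
  →6  F ∧ x0
  →7  F

Answer: after 7 steps: F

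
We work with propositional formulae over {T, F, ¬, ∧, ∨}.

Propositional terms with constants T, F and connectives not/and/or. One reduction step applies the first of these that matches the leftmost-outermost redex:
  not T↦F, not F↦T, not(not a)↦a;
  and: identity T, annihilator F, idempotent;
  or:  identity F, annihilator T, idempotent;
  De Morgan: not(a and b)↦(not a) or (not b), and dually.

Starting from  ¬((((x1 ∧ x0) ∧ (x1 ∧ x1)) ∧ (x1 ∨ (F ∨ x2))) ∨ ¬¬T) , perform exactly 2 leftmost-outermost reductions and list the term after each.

Answer: after 2 steps: (¬((x1 ∧ x0) ∧ (x1 ∧ x1)) ∨ ¬(x1 ∨ (F ∨ x2))) ∧ ¬¬¬T

Reduction:
  start: ¬((((x1 ∧ x0) ∧ (x1 ∧ x1)) ∧ (x1 ∨ (F ∨ x2))) ∨ ¬¬T)
  [1] ¬(((x1 ∧ x0) ∧ (x1 ∧ x1)) ∧ (x1 ∨ (F ∨ x2))) ∧ ¬¬¬T
  [2] (¬((x1 ∧ x0) ∧ (x1 ∧ x1)) ∨ ¬(x1 ∨ (F ∨ x2))) ∧ ¬¬¬T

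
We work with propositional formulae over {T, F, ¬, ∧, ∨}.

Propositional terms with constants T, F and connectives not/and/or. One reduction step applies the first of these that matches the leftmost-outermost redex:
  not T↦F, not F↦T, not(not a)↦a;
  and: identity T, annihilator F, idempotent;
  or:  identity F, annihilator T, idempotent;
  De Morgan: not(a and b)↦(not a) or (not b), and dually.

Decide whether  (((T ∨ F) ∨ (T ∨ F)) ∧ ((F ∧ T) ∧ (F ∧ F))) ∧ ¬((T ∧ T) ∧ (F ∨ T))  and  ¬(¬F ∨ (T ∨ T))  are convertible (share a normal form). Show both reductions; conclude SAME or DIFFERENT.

Answer: SAME — A ⇓ F, B ⇓ F

Derivation:
Term A:
  start: (((T ∨ F) ∨ (T ∨ F)) ∧ ((F ∧ T) ∧ (F ∧ F))) ∧ ¬((T ∧ T) ∧ (F ∨ T))
  →1  ((T ∨ F) ∧ ((F ∧ T) ∧ (F ∧ F))) ∧ ¬((T ∧ T) ∧ (F ∨ T))
  →2  (T ∧ ((F ∧ T) ∧ (F ∧ F))) ∧ ¬((T ∧ T) ∧ (F ∨ T))
  →3  ((F ∧ T) ∧ (F ∧ F)) ∧ ¬((T ∧ T) ∧ (F ∨ T))
  →4  (F ∧ (F ∧ F)) ∧ ¬((T ∧ T) ∧ (F ∨ T))
  →5  F ∧ ¬((T ∧ T) ∧ (F ∨ T))
  →6  F

Term B:
  start: ¬(¬F ∨ (T ∨ T))
  →1  ¬¬F ∧ ¬(T ∨ T)
  →2  F ∧ ¬(T ∨ T)
  →3  F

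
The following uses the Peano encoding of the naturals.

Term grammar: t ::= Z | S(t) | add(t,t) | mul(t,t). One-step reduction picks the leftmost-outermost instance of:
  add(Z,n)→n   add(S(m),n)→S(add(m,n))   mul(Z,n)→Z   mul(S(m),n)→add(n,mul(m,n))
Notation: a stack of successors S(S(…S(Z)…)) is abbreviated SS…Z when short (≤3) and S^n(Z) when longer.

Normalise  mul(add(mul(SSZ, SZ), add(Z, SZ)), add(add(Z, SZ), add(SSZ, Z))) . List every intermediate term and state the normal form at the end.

  start: mul(add(mul(SSZ, SZ), add(Z, SZ)), add(add(Z, SZ), add(SSZ, Z)))
  step 1: mul(add(add(SZ, mul(SZ, SZ)), add(Z, SZ)), add(add(Z, SZ), add(SSZ, Z)))
  step 2: mul(add(S(add(Z, mul(SZ, SZ))), add(Z, SZ)), add(add(Z, SZ), add(SSZ, Z)))
  step 3: mul(S(add(add(Z, mul(SZ, SZ)), add(Z, SZ))), add(add(Z, SZ), add(SSZ, Z)))
  step 4: add(add(add(Z, SZ), add(SSZ, Z)), mul(add(add(Z, mul(SZ, SZ)), add(Z, SZ)), add(add(Z, SZ), add(SSZ, Z))))
  step 5: add(add(SZ, add(SSZ, Z)), mul(add(add(Z, mul(SZ, SZ)), add(Z, SZ)), add(add(Z, SZ), add(SSZ, Z))))
  step 6: add(S(add(Z, add(SSZ, Z))), mul(add(add(Z, mul(SZ, SZ)), add(Z, SZ)), add(add(Z, SZ), add(SSZ, Z))))
  step 7: S(add(add(Z, add(SSZ, Z)), mul(add(add(Z, mul(SZ, SZ)), add(Z, SZ)), add(add(Z, SZ), add(SSZ, Z)))))
  step 8: S(add(add(SSZ, Z), mul(add(add(Z, mul(SZ, SZ)), add(Z, SZ)), add(add(Z, SZ), add(SSZ, Z)))))
  step 9: S(add(S(add(SZ, Z)), mul(add(add(Z, mul(SZ, SZ)), add(Z, SZ)), add(add(Z, SZ), add(SSZ, Z)))))
  step 10: S(S(add(add(SZ, Z), mul(add(add(Z, mul(SZ, SZ)), add(Z, SZ)), add(add(Z, SZ), add(SSZ, Z))))))
  step 11: S(S(add(S(add(Z, Z)), mul(add(add(Z, mul(SZ, SZ)), add(Z, SZ)), add(add(Z, SZ), add(SSZ, Z))))))
  step 12: S(S(S(add(add(Z, Z), mul(add(add(Z, mul(SZ, SZ)), add(Z, SZ)), add(add(Z, SZ), add(SSZ, Z)))))))
  step 13: S(S(S(add(Z, mul(add(add(Z, mul(SZ, SZ)), add(Z, SZ)), add(add(Z, SZ), add(SSZ, Z)))))))
  step 14: S(S(S(mul(add(add(Z, mul(SZ, SZ)), add(Z, SZ)), add(add(Z, SZ), add(SSZ, Z))))))
  step 15: S(S(S(mul(add(mul(SZ, SZ), add(Z, SZ)), add(add(Z, SZ), add(SSZ, Z))))))
  step 16: S(S(S(mul(add(add(SZ, mul(Z, SZ)), add(Z, SZ)), add(add(Z, SZ), add(SSZ, Z))))))
  step 17: S(S(S(mul(add(S(add(Z, mul(Z, SZ))), add(Z, SZ)), add(add(Z, SZ), add(SSZ, Z))))))
  step 18: S(S(S(mul(S(add(add(Z, mul(Z, SZ)), add(Z, SZ))), add(add(Z, SZ), add(SSZ, Z))))))
  step 19: S(S(S(add(add(add(Z, SZ), add(SSZ, Z)), mul(add(add(Z, mul(Z, SZ)), add(Z, SZ)), add(add(Z, SZ), add(SSZ, Z)))))))
  step 20: S(S(S(add(add(SZ, add(SSZ, Z)), mul(add(add(Z, mul(Z, SZ)), add(Z, SZ)), add(add(Z, SZ), add(SSZ, Z)))))))
  step 21: S(S(S(add(S(add(Z, add(SSZ, Z))), mul(add(add(Z, mul(Z, SZ)), add(Z, SZ)), add(add(Z, SZ), add(SSZ, Z)))))))
  step 22: S(S(S(S(add(add(Z, add(SSZ, Z)), mul(add(add(Z, mul(Z, SZ)), add(Z, SZ)), add(add(Z, SZ), add(SSZ, Z))))))))
  step 23: S(S(S(S(add(add(SSZ, Z), mul(add(add(Z, mul(Z, SZ)), add(Z, SZ)), add(add(Z, SZ), add(SSZ, Z))))))))
  step 24: S(S(S(S(add(S(add(SZ, Z)), mul(add(add(Z, mul(Z, SZ)), add(Z, SZ)), add(add(Z, SZ), add(SSZ, Z))))))))
  step 25: S(S(S(S(S(add(add(SZ, Z), mul(add(add(Z, mul(Z, SZ)), add(Z, SZ)), add(add(Z, SZ), add(SSZ, Z)))))))))
  step 26: S(S(S(S(S(add(S(add(Z, Z)), mul(add(add(Z, mul(Z, SZ)), add(Z, SZ)), add(add(Z, SZ), add(SSZ, Z)))))))))
  step 27: S(S(S(S(S(S(add(add(Z, Z), mul(add(add(Z, mul(Z, SZ)), add(Z, SZ)), add(add(Z, SZ), add(SSZ, Z))))))))))
  step 28: S(S(S(S(S(S(add(Z, mul(add(add(Z, mul(Z, SZ)), add(Z, SZ)), add(add(Z, SZ), add(SSZ, Z))))))))))
  step 29: S(S(S(S(S(S(mul(add(add(Z, mul(Z, SZ)), add(Z, SZ)), add(add(Z, SZ), add(SSZ, Z)))))))))
  step 30: S(S(S(S(S(S(mul(add(mul(Z, SZ), add(Z, SZ)), add(add(Z, SZ), add(SSZ, Z)))))))))
  step 31: S(S(S(S(S(S(mul(add(Z, add(Z, SZ)), add(add(Z, SZ), add(SSZ, Z)))))))))
  step 32: S(S(S(S(S(S(mul(add(Z, SZ), add(add(Z, SZ), add(SSZ, Z)))))))))
  step 33: S(S(S(S(S(S(mul(SZ, add(add(Z, SZ), add(SSZ, Z)))))))))
  step 34: S(S(S(S(S(S(add(add(add(Z, SZ), add(SSZ, Z)), mul(Z, add(add(Z, SZ), add(SSZ, Z))))))))))
  step 35: S(S(S(S(S(S(add(add(SZ, add(SSZ, Z)), mul(Z, add(add(Z, SZ), add(SSZ, Z))))))))))
  step 36: S(S(S(S(S(S(add(S(add(Z, add(SSZ, Z))), mul(Z, add(add(Z, SZ), add(SSZ, Z))))))))))
  step 37: S(S(S(S(S(S(S(add(add(Z, add(SSZ, Z)), mul(Z, add(add(Z, SZ), add(SSZ, Z)))))))))))
  step 38: S(S(S(S(S(S(S(add(add(SSZ, Z), mul(Z, add(add(Z, SZ), add(SSZ, Z)))))))))))
  step 39: S(S(S(S(S(S(S(add(S(add(SZ, Z)), mul(Z, add(add(Z, SZ), add(SSZ, Z)))))))))))
  step 40: S(S(S(S(S(S(S(S(add(add(SZ, Z), mul(Z, add(add(Z, SZ), add(SSZ, Z))))))))))))
  step 41: S(S(S(S(S(S(S(S(add(S(add(Z, Z)), mul(Z, add(add(Z, SZ), add(SSZ, Z))))))))))))
  step 42: S(S(S(S(S(S(S(S(S(add(add(Z, Z), mul(Z, add(add(Z, SZ), add(SSZ, Z)))))))))))))
  step 43: S(S(S(S(S(S(S(S(S(add(Z, mul(Z, add(add(Z, SZ), add(SSZ, Z)))))))))))))
  step 44: S(S(S(S(S(S(S(S(S(mul(Z, add(add(Z, SZ), add(SSZ, Z))))))))))))
  step 45: S^9(Z)

Answer: normal form = S^9(Z)  (in 45 steps)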